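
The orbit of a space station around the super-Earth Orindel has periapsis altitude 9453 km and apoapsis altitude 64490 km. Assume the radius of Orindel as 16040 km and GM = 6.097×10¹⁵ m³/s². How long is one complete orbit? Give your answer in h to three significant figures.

r_p = 16040 + 9453 = 25493 km = 2.5493×10⁷ m.
r_a = 16040 + 64490 = 80530 km = 8.0530×10⁷ m.
Semi-major axis a = (r_p + r_a)/2 = (25493 + 80530)/2 = 53012 km = 5.301×10⁷ m.
By Kepler's third law T = 2π√(a³/μ) = 2π × 4.943×10³ = 3.106×10⁴ s.
= 8.627 h.

T ≈ 8.63 h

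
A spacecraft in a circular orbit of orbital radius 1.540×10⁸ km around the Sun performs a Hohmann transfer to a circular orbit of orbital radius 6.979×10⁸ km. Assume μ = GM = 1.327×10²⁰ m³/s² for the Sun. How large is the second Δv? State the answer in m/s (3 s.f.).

Δv ≈ 5500 m/s

r₁ = 1.540×10⁸ km = 1.540×10¹¹ m.
r₂ = 6.979×10⁸ km = 6.979×10¹¹ m.
Transfer ellipse a_t = (r₁ + r₂)/2 = 4.260×10¹¹ m.
At r₁: circular v_c1 = √(μ/r₁) = 29350 m/s; transfer-perihelion v_p = √[μ(2/r₁ − 1/a_t)] = 37570 m/s.
At r₂: circular v_c2 = √(μ/r₂) = 13790 m/s; transfer-aphelion v_a = √[μ(2/r₂ − 1/a_t)] = 8291 m/s.
Δv₂ = v_c2 − v_a = 5498 m/s.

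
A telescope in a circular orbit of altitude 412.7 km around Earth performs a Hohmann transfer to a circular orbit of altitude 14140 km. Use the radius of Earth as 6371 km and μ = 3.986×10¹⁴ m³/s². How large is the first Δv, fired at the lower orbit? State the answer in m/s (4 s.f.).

Δv ≈ 1732 m/s

r₁ = 6371 + 412.7 = 6783.7 km = 6.7837×10⁶ m.
r₂ = 6371 + 14140 = 20511 km = 2.0511×10⁷ m.
Transfer ellipse a_t = (r₁ + r₂)/2 = 1.365×10⁷ m.
At r₁: circular v_c1 = √(μ/r₁) = 7665 m/s; transfer-perigee v_p = √[μ(2/r₁ − 1/a_t)] = 9397 m/s.
Δv₁ = v_p − v_c1 = 1732 m/s.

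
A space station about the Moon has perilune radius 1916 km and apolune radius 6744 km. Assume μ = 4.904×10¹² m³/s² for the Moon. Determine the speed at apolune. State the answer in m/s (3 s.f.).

v ≈ 567 m/s

Semi-major axis a = (r_p + r_a)/2 = 4330.0 km = 4.330×10⁶ m.
Vis-viva: v² = μ(2/r − 1/a) = 4.904×10¹² × (2.966×10⁻⁷ − 2.309×10⁻⁷) = 3.218×10⁵ m²/s².
v = 567.2 m/s.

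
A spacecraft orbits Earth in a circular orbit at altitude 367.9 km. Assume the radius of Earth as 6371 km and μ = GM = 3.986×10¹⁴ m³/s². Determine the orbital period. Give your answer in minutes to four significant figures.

r = 6371 + 367.9 = 6738.9 km = 6.7389×10⁶ m.
Kepler's third law: T = 2π√(r³/μ) = 2π√((6.739×10⁶)³ / 3.986×10¹⁴).
r³/μ = 7.678×10⁵ s², so T = 2π × 8.762×10² = 5.505×10³ s.
Converting: 5.505×10³ s ÷ 60.00 = 91.76 minutes.

T ≈ 91.76 minutes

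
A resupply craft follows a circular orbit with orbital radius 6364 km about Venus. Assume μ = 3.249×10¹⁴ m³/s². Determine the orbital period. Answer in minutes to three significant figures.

T ≈ 93.3 minutes

r = 6364 km = 6.364×10⁶ m.
Kepler's third law: T = 2π√(r³/μ) = 2π√((6.364×10⁶)³ / 3.249×10¹⁴).
r³/μ = 7.933×10⁵ s², so T = 2π × 8.907×10² = 5.596×10³ s.
Converting: 5.596×10³ s ÷ 60.00 = 93.27 minutes.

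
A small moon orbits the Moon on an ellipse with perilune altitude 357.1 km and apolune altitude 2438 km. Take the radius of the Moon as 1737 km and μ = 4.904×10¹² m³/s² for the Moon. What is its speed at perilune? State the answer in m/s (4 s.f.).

r_p = 1737 + 357.1 = 2094.1 km = 2.0941×10⁶ m.
r_a = 1737 + 2438 = 4175.0 km = 4.1750×10⁶ m.
Semi-major axis a = (r_p + r_a)/2 = 3134.6 km = 3.135×10⁶ m.
Vis-viva: v² = μ(2/r − 1/a) = 4.904×10¹² × (9.551×10⁻⁷ − 3.190×10⁻⁷) = 3.119×10⁶ m²/s².
v = 1766 m/s.

v ≈ 1766 m/s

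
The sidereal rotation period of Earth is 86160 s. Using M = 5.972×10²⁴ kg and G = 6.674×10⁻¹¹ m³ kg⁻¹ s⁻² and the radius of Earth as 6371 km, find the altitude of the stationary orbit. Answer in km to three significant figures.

h_sync ≈ 35800 km

μ = GM = 6.674×10⁻¹¹ × 5.972×10²⁴ = 3.986×10¹⁴ m³/s².
A synchronous orbit has period T, so by Kepler's third law a = (μT²/4π²)^(1/3).
μT²/4π² = 3.986×10¹⁴ × (8.616×10⁴)² / 39.48 = 7.495×10²² m³.
a = 4.216×10⁷ m = 42162 km.
Altitude h = a − R = 42162 − 6371 = 35791 km.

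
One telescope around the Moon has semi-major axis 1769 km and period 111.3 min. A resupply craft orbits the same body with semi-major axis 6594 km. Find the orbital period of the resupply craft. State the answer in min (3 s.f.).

T₂ ≈ 801 min

Kepler's third law: T² ∝ a³, so T₂ = T₁ (a₂/a₁)^(3/2).
a₂/a₁ = 3.728, (a₂/a₁)^(3/2) = 7.197.
T₂ = 111.3 × 7.197 = 801.0 min.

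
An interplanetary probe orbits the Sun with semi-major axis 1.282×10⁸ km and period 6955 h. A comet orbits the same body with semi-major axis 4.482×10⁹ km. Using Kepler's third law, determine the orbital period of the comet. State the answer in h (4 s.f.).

Kepler's third law: T² ∝ a³, so T₂ = T₁ (a₂/a₁)^(3/2).
a₂/a₁ = 34.96, (a₂/a₁)^(3/2) = 206.7.
T₂ = 6955 × 206.7 = 1.438×10⁶ h.

T₂ ≈ 1.438×10⁶ h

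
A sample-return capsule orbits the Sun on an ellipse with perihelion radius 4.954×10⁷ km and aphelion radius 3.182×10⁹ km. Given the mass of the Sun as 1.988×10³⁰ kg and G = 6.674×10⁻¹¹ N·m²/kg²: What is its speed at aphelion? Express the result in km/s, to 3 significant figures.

μ = GM = 6.674×10⁻¹¹ × 1.988×10³⁰ = 1.327×10²⁰ m³/s².
Semi-major axis a = (r_p + r_a)/2 = 1.6158×10⁹ km = 1.616×10¹² m.
Vis-viva: v² = μ(2/r − 1/a) = 1.327×10²⁰ × (6.285×10⁻¹³ − 6.189×10⁻¹³) = 1.278×10⁶ m²/s².
v = 1131 m/s = 1.131 km/s.

v ≈ 1.13 km/s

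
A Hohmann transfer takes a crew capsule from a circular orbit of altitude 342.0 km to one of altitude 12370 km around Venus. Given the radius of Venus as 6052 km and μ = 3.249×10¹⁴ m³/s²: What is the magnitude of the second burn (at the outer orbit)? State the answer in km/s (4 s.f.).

Δv ≈ 1.185 km/s

r₁ = 6052 + 342.0 = 6394.0 km = 6.3940×10⁶ m.
r₂ = 6052 + 12370 = 18422 km = 1.8422×10⁷ m.
Transfer ellipse a_t = (r₁ + r₂)/2 = 1.241×10⁷ m.
At r₁: circular v_c1 = √(μ/r₁) = 7128 m/s; transfer-periapsis v_p = √[μ(2/r₁ − 1/a_t)] = 8686 m/s.
At r₂: circular v_c2 = √(μ/r₂) = 4200 m/s; transfer-apoapsis v_a = √[μ(2/r₂ − 1/a_t)] = 3015 m/s.
Δv₂ = v_c2 − v_a = 1185 m/s.
= 1.185 km/s.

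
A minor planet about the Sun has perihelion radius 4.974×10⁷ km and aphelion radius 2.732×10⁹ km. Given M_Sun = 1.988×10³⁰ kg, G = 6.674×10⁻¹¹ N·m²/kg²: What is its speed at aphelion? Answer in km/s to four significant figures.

v ≈ 1.318 km/s

μ = GM = 6.674×10⁻¹¹ × 1.988×10³⁰ = 1.327×10²⁰ m³/s².
Semi-major axis a = (r_p + r_a)/2 = 1.3909×10⁹ km = 1.391×10¹² m.
Vis-viva: v² = μ(2/r − 1/a) = 1.327×10²⁰ × (7.321×10⁻¹³ − 7.190×10⁻¹³) = 1.737×10⁶ m²/s².
v = 1318 m/s = 1.318 km/s.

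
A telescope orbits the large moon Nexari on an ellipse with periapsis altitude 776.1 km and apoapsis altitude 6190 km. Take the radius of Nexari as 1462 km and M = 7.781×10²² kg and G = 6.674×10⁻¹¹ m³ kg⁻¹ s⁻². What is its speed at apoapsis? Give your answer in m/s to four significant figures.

μ = GM = 6.674×10⁻¹¹ × 7.781×10²² = 5.193×10¹² m³/s².
r_p = 1462 + 776.1 = 2238.1 km = 2.2381×10⁶ m.
r_a = 1462 + 6190 = 7652.0 km = 7.6520×10⁶ m.
Semi-major axis a = (r_p + r_a)/2 = 4945.1 km = 4.945×10⁶ m.
Vis-viva: v² = μ(2/r − 1/a) = 5.193×10¹² × (2.614×10⁻⁷ − 2.022×10⁻⁷) = 3.072×10⁵ m²/s².
v = 554.2 m/s.

v ≈ 554.2 m/s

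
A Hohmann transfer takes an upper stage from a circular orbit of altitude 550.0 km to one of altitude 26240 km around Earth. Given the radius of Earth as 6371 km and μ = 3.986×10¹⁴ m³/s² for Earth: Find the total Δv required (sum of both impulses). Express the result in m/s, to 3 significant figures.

r₁ = 6371 + 550.0 = 6921.0 km = 6.9210×10⁶ m.
r₂ = 6371 + 26240 = 32611 km = 3.2611×10⁷ m.
Transfer ellipse a_t = (r₁ + r₂)/2 = 1.977×10⁷ m.
At r₁: circular v_c1 = √(μ/r₁) = 7589 m/s; transfer-perigee v_p = √[μ(2/r₁ − 1/a_t)] = 9748 m/s.
Δv₁ = v_p − v_c1 = 2159 m/s.
At r₂: circular v_c2 = √(μ/r₂) = 3496 m/s; transfer-apogee v_a = √[μ(2/r₂ − 1/a_t)] = 2069 m/s.
Δv₂ = v_c2 − v_a = 1427 m/s.
Total Δv = Δv₁ + Δv₂ = 3586 m/s.

Δv_total ≈ 3590 m/s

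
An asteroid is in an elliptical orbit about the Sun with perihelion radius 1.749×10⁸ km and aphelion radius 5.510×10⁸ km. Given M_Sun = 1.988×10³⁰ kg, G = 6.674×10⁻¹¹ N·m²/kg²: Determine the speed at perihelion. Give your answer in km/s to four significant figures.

v ≈ 33.94 km/s

μ = GM = 6.674×10⁻¹¹ × 1.988×10³⁰ = 1.327×10²⁰ m³/s².
Semi-major axis a = (r_p + r_a)/2 = 3.6295×10⁸ km = 3.630×10¹¹ m.
Vis-viva: v² = μ(2/r − 1/a) = 1.327×10²⁰ × (1.144×10⁻¹¹ − 2.755×10⁻¹²) = 1.152×10⁹ m²/s².
v = 33940 m/s = 33.94 km/s.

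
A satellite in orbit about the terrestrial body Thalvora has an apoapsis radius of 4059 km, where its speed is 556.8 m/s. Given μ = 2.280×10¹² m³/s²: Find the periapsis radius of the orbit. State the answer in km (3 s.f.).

r_a = 4.059×10⁶ m.
Specific energy ε = v²/2 − μ/r = -4.067×10⁵ J/kg, so a = −μ/(2ε) = 2.803×10⁶ m.
The apsides satisfy r_p + r_a = 2a, so the periapsis radius is 2a − r_a = 1.547×10⁶ m = 1547.1 km.

periapsis radius ≈ 1550 km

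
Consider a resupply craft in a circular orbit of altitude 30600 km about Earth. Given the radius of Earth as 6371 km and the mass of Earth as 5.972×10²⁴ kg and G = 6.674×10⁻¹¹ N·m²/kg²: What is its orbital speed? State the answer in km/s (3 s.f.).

μ = GM = 6.674×10⁻¹¹ × 5.972×10²⁴ = 3.986×10¹⁴ m³/s².
r = 6371 + 30600 = 36971 km = 3.6971×10⁷ m.
For a circular orbit v = √(μ/r) = √(3.986×10¹⁴ / 3.697×10⁷) = √(1.078×10⁷) = 3283 m/s.
That is 3.283 km/s.

v ≈ 3.28 km/s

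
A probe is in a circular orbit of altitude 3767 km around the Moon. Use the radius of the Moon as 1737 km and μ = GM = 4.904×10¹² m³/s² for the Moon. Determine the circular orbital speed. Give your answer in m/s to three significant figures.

v ≈ 944 m/s

r = 1737 + 3767 = 5504.0 km = 5.5040×10⁶ m.
For a circular orbit v = √(μ/r) = √(4.904×10¹² / 5.504×10⁶) = √(8.910×10⁵) = 943.9 m/s.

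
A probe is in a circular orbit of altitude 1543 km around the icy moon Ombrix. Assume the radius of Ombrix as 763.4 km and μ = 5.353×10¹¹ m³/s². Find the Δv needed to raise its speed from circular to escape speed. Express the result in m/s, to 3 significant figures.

Δv ≈ 200 m/s

r = 763.4 + 1543 = 2306.4 km = 2.3064×10⁶ m.
Circular speed v_c = √(μ/r) = 481.8 m/s.
Escape speed v_esc = √(2μ/r) = √2 × v_c = 681.3 m/s.
Δv = v_esc − v_c = 199.6 m/s.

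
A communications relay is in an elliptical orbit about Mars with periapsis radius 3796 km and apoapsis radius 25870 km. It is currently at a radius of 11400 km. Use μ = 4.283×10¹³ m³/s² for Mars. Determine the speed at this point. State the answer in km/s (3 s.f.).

Semi-major axis a = (r_p + r_a)/2 = 14833 km = 1.483×10⁷ m.
Vis-viva: v² = μ(2/r − 1/a) = 4.283×10¹³ × (1.754×10⁻⁷ − 6.742×10⁻⁸) = 4.627×10⁶ m²/s².
v = 2151 m/s = 2.151 km/s.

v ≈ 2.15 km/s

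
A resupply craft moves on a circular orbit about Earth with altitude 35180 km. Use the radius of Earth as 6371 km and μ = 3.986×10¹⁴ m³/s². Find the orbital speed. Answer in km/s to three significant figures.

r = 6371 + 35180 = 41551 km = 4.1551×10⁷ m.
For a circular orbit v = √(μ/r) = √(3.986×10¹⁴ / 4.155×10⁷) = √(9.593×10⁶) = 3097 m/s.
That is 3.097 km/s.

v ≈ 3.10 km/s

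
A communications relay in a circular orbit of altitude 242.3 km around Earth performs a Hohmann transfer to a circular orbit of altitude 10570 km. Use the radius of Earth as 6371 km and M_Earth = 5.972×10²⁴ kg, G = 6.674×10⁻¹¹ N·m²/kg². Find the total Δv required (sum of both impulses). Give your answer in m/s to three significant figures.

μ = GM = 6.674×10⁻¹¹ × 5.972×10²⁴ = 3.986×10¹⁴ m³/s².
r₁ = 6371 + 242.3 = 6613.3 km = 6.6133×10⁶ m.
r₂ = 6371 + 10570 = 16941 km = 1.6941×10⁷ m.
Transfer ellipse a_t = (r₁ + r₂)/2 = 1.178×10⁷ m.
At r₁: circular v_c1 = √(μ/r₁) = 7763 m/s; transfer-perigee v_p = √[μ(2/r₁ − 1/a_t)] = 9311 m/s.
Δv₁ = v_p − v_c1 = 1548 m/s.
At r₂: circular v_c2 = √(μ/r₂) = 4850 m/s; transfer-apogee v_a = √[μ(2/r₂ − 1/a_t)] = 3635 m/s.
Δv₂ = v_c2 − v_a = 1216 m/s.
Total Δv = Δv₁ + Δv₂ = 2763 m/s.

Δv_total ≈ 2760 m/s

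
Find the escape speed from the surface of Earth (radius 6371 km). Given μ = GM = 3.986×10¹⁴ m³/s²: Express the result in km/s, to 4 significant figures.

r = R = 6.371×10⁶ m.
Escape speed v_esc = √(2μ/r) = √(2 × 3.986×10¹⁴ / 6.371×10⁶) = √(1.251×10⁸) = 11190 m/s.
= 11.19 km/s.

v_esc ≈ 11.19 km/s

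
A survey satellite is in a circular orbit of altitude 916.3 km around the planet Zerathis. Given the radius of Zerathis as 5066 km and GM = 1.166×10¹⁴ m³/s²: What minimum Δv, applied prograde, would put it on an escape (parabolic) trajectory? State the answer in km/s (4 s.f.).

Δv ≈ 1.829 km/s

r = 5066 + 916.3 = 5982.3 km = 5.9823×10⁶ m.
Circular speed v_c = √(μ/r) = 4415 m/s.
Escape speed v_esc = √(2μ/r) = √2 × v_c = 6244 m/s.
Δv = v_esc − v_c = 1829 m/s = 1.829 km/s.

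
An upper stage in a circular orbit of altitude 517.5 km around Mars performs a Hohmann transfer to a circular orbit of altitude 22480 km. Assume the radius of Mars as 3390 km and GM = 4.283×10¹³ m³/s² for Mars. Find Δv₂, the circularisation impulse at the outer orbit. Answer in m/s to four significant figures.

r₁ = 3390 + 517.5 = 3907.5 km = 3.9075×10⁶ m.
r₂ = 3390 + 22480 = 25870 km = 2.5870×10⁷ m.
Transfer ellipse a_t = (r₁ + r₂)/2 = 1.489×10⁷ m.
At r₁: circular v_c1 = √(μ/r₁) = 3311 m/s; transfer-periapsis v_p = √[μ(2/r₁ − 1/a_t)] = 4364 m/s.
At r₂: circular v_c2 = √(μ/r₂) = 1287 m/s; transfer-apoapsis v_a = √[μ(2/r₂ − 1/a_t)] = 659.2 m/s.
Δv₂ = v_c2 − v_a = 627.5 m/s.

Δv ≈ 627.5 m/s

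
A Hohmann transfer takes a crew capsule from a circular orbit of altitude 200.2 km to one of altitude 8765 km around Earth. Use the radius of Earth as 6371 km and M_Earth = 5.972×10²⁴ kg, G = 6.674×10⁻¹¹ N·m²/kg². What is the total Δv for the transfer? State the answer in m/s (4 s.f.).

μ = GM = 6.674×10⁻¹¹ × 5.972×10²⁴ = 3.986×10¹⁴ m³/s².
r₁ = 6371 + 200.2 = 6571.2 km = 6.5712×10⁶ m.
r₂ = 6371 + 8765 = 15136 km = 1.5136×10⁷ m.
Transfer ellipse a_t = (r₁ + r₂)/2 = 1.085×10⁷ m.
At r₁: circular v_c1 = √(μ/r₁) = 7788 m/s; transfer-perigee v_p = √[μ(2/r₁ − 1/a_t)] = 9197 m/s.
Δv₁ = v_p − v_c1 = 1409 m/s.
At r₂: circular v_c2 = √(μ/r₂) = 5132 m/s; transfer-apogee v_a = √[μ(2/r₂ − 1/a_t)] = 3993 m/s.
Δv₂ = v_c2 − v_a = 1139 m/s.
Total Δv = Δv₁ + Δv₂ = 2548 m/s.

Δv_total ≈ 2548 m/s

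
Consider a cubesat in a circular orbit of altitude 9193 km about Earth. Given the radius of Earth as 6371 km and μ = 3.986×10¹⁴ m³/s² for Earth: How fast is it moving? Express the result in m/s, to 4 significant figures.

v ≈ 5061 m/s

r = 6371 + 9193 = 15564 km = 1.5564×10⁷ m.
For a circular orbit v = √(μ/r) = √(3.986×10¹⁴ / 1.556×10⁷) = √(2.561×10⁷) = 5061 m/s.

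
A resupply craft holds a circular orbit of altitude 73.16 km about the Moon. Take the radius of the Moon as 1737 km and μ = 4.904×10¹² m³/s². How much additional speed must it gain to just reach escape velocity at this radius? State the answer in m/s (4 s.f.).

r = 1737 + 73.16 = 1810.2 km = 1.8102×10⁶ m.
Circular speed v_c = √(μ/r) = 1646 m/s.
Escape speed v_esc = √(2μ/r) = √2 × v_c = 2328 m/s.
Δv = v_esc − v_c = 681.8 m/s.

Δv ≈ 681.8 m/s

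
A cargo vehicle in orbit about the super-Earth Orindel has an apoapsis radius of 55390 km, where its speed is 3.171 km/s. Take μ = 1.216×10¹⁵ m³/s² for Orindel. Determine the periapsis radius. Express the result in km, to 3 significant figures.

r_a = 5.539×10⁷ m.
Specific energy ε = v²/2 − μ/r = -1.693×10⁷ J/kg, so a = −μ/(2ε) = 3.592×10⁷ m.
The apsides satisfy r_p + r_a = 2a, so the periapsis radius is 2a − r_a = 1.645×10⁷ m = 16453 km.

periapsis radius ≈ 16500 km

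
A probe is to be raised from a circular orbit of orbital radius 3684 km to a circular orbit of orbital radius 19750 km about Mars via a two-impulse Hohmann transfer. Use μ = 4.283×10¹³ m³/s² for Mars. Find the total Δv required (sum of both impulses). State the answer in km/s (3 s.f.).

Δv_total ≈ 1.66 km/s

r₁ = 3684 km = 3.684×10⁶ m.
r₂ = 19750 km = 1.975×10⁷ m.
Transfer ellipse a_t = (r₁ + r₂)/2 = 1.172×10⁷ m.
At r₁: circular v_c1 = √(μ/r₁) = 3410 m/s; transfer-periapsis v_p = √[μ(2/r₁ − 1/a_t)] = 4427 m/s.
Δv₁ = v_p − v_c1 = 1017 m/s.
At r₂: circular v_c2 = √(μ/r₂) = 1473 m/s; transfer-apoapsis v_a = √[μ(2/r₂ − 1/a_t)] = 825.7 m/s.
Δv₂ = v_c2 − v_a = 646.9 m/s.
Total Δv = Δv₁ + Δv₂ = 1664 m/s = 1.664 km/s.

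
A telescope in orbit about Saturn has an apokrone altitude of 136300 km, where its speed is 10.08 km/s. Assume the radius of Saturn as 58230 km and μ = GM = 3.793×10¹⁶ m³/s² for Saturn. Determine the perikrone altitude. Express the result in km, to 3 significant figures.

perikrone altitude ≈ 10300 km

r_a = 58230 + 136300 = 1.9453×10⁵ km = 1.945×10⁸ m.
Specific energy ε = v²/2 − μ/r = -1.442×10⁸ J/kg, so a = −μ/(2ε) = 1.315×10⁸ m.
The apsides satisfy r_p + r_a = 2a, so the perikrone radius is 2a − r_a = 6.854×10⁷ m = 68545 km.
Perikrone altitude = 68545 − 58230 = 10315 km.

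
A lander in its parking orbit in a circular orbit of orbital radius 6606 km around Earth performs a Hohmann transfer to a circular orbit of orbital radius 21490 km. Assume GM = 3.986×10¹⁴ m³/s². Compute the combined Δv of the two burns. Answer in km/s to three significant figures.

r₁ = 6606 km = 6.606×10⁶ m.
r₂ = 21490 km = 2.149×10⁷ m.
Transfer ellipse a_t = (r₁ + r₂)/2 = 1.405×10⁷ m.
At r₁: circular v_c1 = √(μ/r₁) = 7768 m/s; transfer-perigee v_p = √[μ(2/r₁ − 1/a_t)] = 9607 m/s.
Δv₁ = v_p − v_c1 = 1840 m/s.
At r₂: circular v_c2 = √(μ/r₂) = 4307 m/s; transfer-apogee v_a = √[μ(2/r₂ − 1/a_t)] = 2953 m/s.
Δv₂ = v_c2 − v_a = 1353 m/s.
Total Δv = Δv₁ + Δv₂ = 3193 m/s = 3.193 km/s.

Δv_total ≈ 3.19 km/s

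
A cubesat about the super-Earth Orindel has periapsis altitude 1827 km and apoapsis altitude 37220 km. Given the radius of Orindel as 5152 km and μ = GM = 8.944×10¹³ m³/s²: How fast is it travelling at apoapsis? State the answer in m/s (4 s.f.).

r_p = 5152 + 1827 = 6979.0 km = 6.9790×10⁶ m.
r_a = 5152 + 37220 = 42372 km = 4.2372×10⁷ m.
Semi-major axis a = (r_p + r_a)/2 = 24676 km = 2.468×10⁷ m.
Vis-viva: v² = μ(2/r − 1/a) = 8.944×10¹³ × (4.720×10⁻⁸ − 4.053×10⁻⁸) = 5.970×10⁵ m²/s².
v = 772.7 m/s.

v ≈ 772.7 m/s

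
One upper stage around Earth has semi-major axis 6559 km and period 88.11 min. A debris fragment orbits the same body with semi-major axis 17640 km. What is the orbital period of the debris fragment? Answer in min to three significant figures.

T₂ ≈ 389 min

Kepler's third law: T² ∝ a³, so T₂ = T₁ (a₂/a₁)^(3/2).
a₂/a₁ = 2.689, (a₂/a₁)^(3/2) = 4.411.
T₂ = 88.11 × 4.411 = 388.6 min.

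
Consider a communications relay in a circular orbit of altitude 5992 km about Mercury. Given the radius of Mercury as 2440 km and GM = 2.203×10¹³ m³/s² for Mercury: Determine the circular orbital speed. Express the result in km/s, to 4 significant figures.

v ≈ 1.616 km/s

r = 2440 + 5992 = 8432.0 km = 8.4320×10⁶ m.
For a circular orbit v = √(μ/r) = √(2.203×10¹³ / 8.432×10⁶) = √(2.613×10⁶) = 1616 m/s.
That is 1.616 km/s.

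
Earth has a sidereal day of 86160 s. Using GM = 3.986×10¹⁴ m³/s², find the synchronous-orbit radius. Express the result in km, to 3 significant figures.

r_sync ≈ 42200 km

A synchronous orbit has period T, so by Kepler's third law a = (μT²/4π²)^(1/3).
μT²/4π² = 3.986×10¹⁴ × (8.616×10⁴)² / 39.48 = 7.495×10²² m³.
a = 4.216×10⁷ m = 42163 km.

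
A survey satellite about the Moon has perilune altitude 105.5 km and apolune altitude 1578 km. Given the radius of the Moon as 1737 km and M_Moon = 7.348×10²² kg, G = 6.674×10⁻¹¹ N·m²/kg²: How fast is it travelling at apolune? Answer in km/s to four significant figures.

v ≈ 1.028 km/s

μ = GM = 6.674×10⁻¹¹ × 7.348×10²² = 4.904×10¹² m³/s².
r_p = 1737 + 105.5 = 1842.5 km = 1.8425×10⁶ m.
r_a = 1737 + 1578 = 3315.0 km = 3.3150×10⁶ m.
Semi-major axis a = (r_p + r_a)/2 = 2578.8 km = 2.579×10⁶ m.
Vis-viva: v² = μ(2/r − 1/a) = 4.904×10¹² × (6.033×10⁻⁷ − 3.878×10⁻⁷) = 1.057×10⁶ m²/s².
v = 1028 m/s = 1.028 km/s.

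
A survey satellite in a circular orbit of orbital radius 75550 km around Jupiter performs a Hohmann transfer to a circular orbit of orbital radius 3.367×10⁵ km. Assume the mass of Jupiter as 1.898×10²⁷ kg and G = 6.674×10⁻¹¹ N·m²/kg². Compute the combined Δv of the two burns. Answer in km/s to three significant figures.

μ = GM = 6.674×10⁻¹¹ × 1.898×10²⁷ = 1.267×10¹⁷ m³/s².
r₁ = 75550 km = 7.555×10⁷ m.
r₂ = 3.367×10⁵ km = 3.367×10⁸ m.
Transfer ellipse a_t = (r₁ + r₂)/2 = 2.061×10⁸ m.
At r₁: circular v_c1 = √(μ/r₁) = 40950 m/s; transfer-perijove v_p = √[μ(2/r₁ − 1/a_t)] = 52330 m/s.
Δv₁ = v_p − v_c1 = 11390 m/s.
At r₂: circular v_c2 = √(μ/r₂) = 19400 m/s; transfer-apojove v_a = √[μ(2/r₂ − 1/a_t)] = 11740 m/s.
Δv₂ = v_c2 − v_a = 7654 m/s.
Total Δv = Δv₁ + Δv₂ = 19040 m/s = 19.04 km/s.

Δv_total ≈ 19.0 km/s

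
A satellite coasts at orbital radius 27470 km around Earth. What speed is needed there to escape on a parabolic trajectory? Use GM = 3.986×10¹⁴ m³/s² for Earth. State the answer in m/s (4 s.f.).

v_esc ≈ 5387 m/s

r = 27470 km = 2.747×10⁷ m.
Escape speed v_esc = √(2μ/r) = √(2 × 3.986×10¹⁴ / 2.747×10⁷) = √(2.902×10⁷) = 5387 m/s.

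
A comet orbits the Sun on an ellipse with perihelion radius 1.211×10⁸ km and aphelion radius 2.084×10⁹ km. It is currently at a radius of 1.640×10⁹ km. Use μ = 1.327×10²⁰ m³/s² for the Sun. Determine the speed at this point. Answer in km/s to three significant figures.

v ≈ 6.44 km/s

Semi-major axis a = (r_p + r_a)/2 = 1.1026×10⁹ km = 1.103×10¹² m.
Vis-viva: v² = μ(2/r − 1/a) = 1.327×10²⁰ × (1.220×10⁻¹² − 9.070×10⁻¹³) = 4.147×10⁷ m²/s².
v = 6440 m/s = 6.440 km/s.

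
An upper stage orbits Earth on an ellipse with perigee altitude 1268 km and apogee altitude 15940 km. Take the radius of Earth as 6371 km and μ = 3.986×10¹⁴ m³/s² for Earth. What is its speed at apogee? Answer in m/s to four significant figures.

r_p = 6371 + 1268 = 7639.0 km = 7.6390×10⁶ m.
r_a = 6371 + 15940 = 22311 km = 2.2311×10⁷ m.
Semi-major axis a = (r_p + r_a)/2 = 14975 km = 1.498×10⁷ m.
Vis-viva: v² = μ(2/r − 1/a) = 3.986×10¹⁴ × (8.964×10⁻⁸ − 6.678×10⁻⁸) = 9.114×10⁶ m²/s².
v = 3019 m/s.

v ≈ 3019 m/s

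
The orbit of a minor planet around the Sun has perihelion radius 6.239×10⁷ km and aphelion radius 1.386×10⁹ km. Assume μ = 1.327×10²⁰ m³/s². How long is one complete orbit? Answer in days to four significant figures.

T ≈ 3891 days

Semi-major axis a = (r_p + r_a)/2 = (6.2390×10⁷ + 1.3860×10⁹)/2 = 7.2420×10⁸ km = 7.242×10¹¹ m.
By Kepler's third law T = 2π√(a³/μ) = 2π × 5.350×10⁷ = 3.361×10⁸ s.
= 3891 days.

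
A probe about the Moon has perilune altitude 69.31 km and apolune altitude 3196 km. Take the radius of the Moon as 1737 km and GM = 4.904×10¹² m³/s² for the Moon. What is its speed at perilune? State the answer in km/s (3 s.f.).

v ≈ 1.99 km/s

r_p = 1737 + 69.31 = 1806.3 km = 1.8063×10⁶ m.
r_a = 1737 + 3196 = 4933.0 km = 4.9330×10⁶ m.
Semi-major axis a = (r_p + r_a)/2 = 3369.7 km = 3.370×10⁶ m.
Vis-viva: v² = μ(2/r − 1/a) = 4.904×10¹² × (1.107×10⁻⁶ − 2.968×10⁻⁷) = 3.975×10⁶ m²/s².
v = 1994 m/s = 1.994 km/s.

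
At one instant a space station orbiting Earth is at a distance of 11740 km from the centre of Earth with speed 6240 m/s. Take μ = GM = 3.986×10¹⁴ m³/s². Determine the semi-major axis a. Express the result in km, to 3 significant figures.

r = 1.174×10⁷ m.
Specific orbital energy ε = v²/2 − μ/r = (6240)²/2 − 3.986×10¹⁴/1.174×10⁷ = -1.448×10⁷ J/kg.
Since ε = −μ/(2a), a = −μ/(2ε) = 1.376×10⁷ m = 13760 km.

a ≈ 13800 km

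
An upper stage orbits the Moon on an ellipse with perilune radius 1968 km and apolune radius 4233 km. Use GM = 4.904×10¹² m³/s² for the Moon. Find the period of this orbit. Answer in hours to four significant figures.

Semi-major axis a = (r_p + r_a)/2 = (1968.0 + 4233.0)/2 = 3100.5 km = 3.100×10⁶ m.
By Kepler's third law T = 2π√(a³/μ) = 2π × 2.465×10³ = 1.549×10⁴ s.
= 4.303 hours.

T ≈ 4.303 hours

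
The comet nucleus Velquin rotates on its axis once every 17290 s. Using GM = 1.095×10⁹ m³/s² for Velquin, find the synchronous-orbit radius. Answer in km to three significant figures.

A synchronous orbit has period T, so by Kepler's third law a = (μT²/4π²)^(1/3).
μT²/4π² = 1.095×10⁹ × (1.729×10⁴)² / 39.48 = 8.292×10¹⁵ m³.
a = 2.024×10⁵ m = 202.40 km.

r_sync ≈ 202 km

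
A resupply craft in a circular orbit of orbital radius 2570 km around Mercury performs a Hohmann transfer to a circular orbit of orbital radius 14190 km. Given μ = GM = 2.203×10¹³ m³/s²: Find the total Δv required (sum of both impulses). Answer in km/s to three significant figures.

Δv_total ≈ 1.44 km/s

r₁ = 2570 km = 2.570×10⁶ m.
r₂ = 14190 km = 1.419×10⁷ m.
Transfer ellipse a_t = (r₁ + r₂)/2 = 8.380×10⁶ m.
At r₁: circular v_c1 = √(μ/r₁) = 2928 m/s; transfer-periherm v_p = √[μ(2/r₁ − 1/a_t)] = 3810 m/s.
Δv₁ = v_p − v_c1 = 882.1 m/s.
At r₂: circular v_c2 = √(μ/r₂) = 1246 m/s; transfer-apoherm v_a = √[μ(2/r₂ − 1/a_t)] = 690.0 m/s.
Δv₂ = v_c2 − v_a = 556.0 m/s.
Total Δv = Δv₁ + Δv₂ = 1438 m/s = 1.438 km/s.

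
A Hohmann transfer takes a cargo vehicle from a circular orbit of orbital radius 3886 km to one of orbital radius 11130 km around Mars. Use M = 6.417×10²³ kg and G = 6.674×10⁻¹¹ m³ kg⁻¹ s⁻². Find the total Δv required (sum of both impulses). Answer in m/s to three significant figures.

μ = GM = 6.674×10⁻¹¹ × 6.417×10²³ = 4.283×10¹³ m³/s².
r₁ = 3886 km = 3.886×10⁶ m.
r₂ = 11130 km = 1.113×10⁷ m.
Transfer ellipse a_t = (r₁ + r₂)/2 = 7.508×10⁶ m.
At r₁: circular v_c1 = √(μ/r₁) = 3320 m/s; transfer-periapsis v_p = √[μ(2/r₁ − 1/a_t)] = 4042 m/s.
Δv₁ = v_p − v_c1 = 722.2 m/s.
At r₂: circular v_c2 = √(μ/r₂) = 1962 m/s; transfer-apoapsis v_a = √[μ(2/r₂ − 1/a_t)] = 1411 m/s.
Δv₂ = v_c2 − v_a = 550.4 m/s.
Total Δv = Δv₁ + Δv₂ = 1273 m/s.

Δv_total ≈ 1270 m/s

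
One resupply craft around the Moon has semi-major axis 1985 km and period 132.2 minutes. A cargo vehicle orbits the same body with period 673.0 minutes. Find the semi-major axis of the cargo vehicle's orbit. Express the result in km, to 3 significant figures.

Kepler's third law: a³ ∝ T², so a₂ = a₁ (T₂/T₁)^(2/3).
T₂/T₁ = 5.091, (T₂/T₁)^(2/3) = 2.959.
a₂ = 1985 × 2.959 = 5874 km.

a₂ ≈ 5870 km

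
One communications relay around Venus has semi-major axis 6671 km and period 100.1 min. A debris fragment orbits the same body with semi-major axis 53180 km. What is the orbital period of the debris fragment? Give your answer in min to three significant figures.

T₂ ≈ 2250 min

Kepler's third law: T² ∝ a³, so T₂ = T₁ (a₂/a₁)^(3/2).
a₂/a₁ = 7.972, (a₂/a₁)^(3/2) = 22.51.
T₂ = 100.1 × 22.51 = 2253 min.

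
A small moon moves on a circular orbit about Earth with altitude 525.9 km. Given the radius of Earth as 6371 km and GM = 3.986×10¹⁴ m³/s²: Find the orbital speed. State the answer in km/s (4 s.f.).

r = 6371 + 525.9 = 6896.9 km = 6.8969×10⁶ m.
For a circular orbit v = √(μ/r) = √(3.986×10¹⁴ / 6.897×10⁶) = √(5.779×10⁷) = 7602 m/s.
That is 7.602 km/s.

v ≈ 7.602 km/s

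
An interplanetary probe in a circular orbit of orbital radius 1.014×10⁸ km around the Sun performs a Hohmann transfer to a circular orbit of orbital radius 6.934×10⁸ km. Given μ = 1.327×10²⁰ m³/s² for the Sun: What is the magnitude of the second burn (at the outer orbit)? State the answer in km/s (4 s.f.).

r₁ = 1.014×10⁸ km = 1.014×10¹¹ m.
r₂ = 6.934×10⁸ km = 6.934×10¹¹ m.
Transfer ellipse a_t = (r₁ + r₂)/2 = 3.974×10¹¹ m.
At r₁: circular v_c1 = √(μ/r₁) = 36180 m/s; transfer-perihelion v_p = √[μ(2/r₁ − 1/a_t)] = 47790 m/s.
At r₂: circular v_c2 = √(μ/r₂) = 13830 m/s; transfer-aphelion v_a = √[μ(2/r₂ − 1/a_t)] = 6988 m/s.
Δv₂ = v_c2 − v_a = 6846 m/s.
= 6.846 km/s.

Δv ≈ 6.846 km/s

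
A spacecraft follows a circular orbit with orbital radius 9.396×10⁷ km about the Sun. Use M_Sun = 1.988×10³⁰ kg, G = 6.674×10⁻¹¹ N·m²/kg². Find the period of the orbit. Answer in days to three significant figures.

μ = GM = 6.674×10⁻¹¹ × 1.988×10³⁰ = 1.327×10²⁰ m³/s².
r = 9.396×10⁷ km = 9.396×10¹⁰ m.
Kepler's third law: T = 2π√(r³/μ) = 2π√((9.396×10¹⁰)³ / 1.327×10²⁰).
r³/μ = 6.252×10¹² s², so T = 2π × 2.500×10⁶ = 1.571×10⁷ s.
Converting: 1.571×10⁷ s ÷ 86400 = 181.8 days.

T ≈ 182 days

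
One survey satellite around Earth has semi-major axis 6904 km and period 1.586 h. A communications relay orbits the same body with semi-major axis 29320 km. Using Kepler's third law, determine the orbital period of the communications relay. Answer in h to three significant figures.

Kepler's third law: T² ∝ a³, so T₂ = T₁ (a₂/a₁)^(3/2).
a₂/a₁ = 4.247, (a₂/a₁)^(3/2) = 8.752.
T₂ = 1.586 × 8.752 = 13.88 h.

T₂ ≈ 13.9 h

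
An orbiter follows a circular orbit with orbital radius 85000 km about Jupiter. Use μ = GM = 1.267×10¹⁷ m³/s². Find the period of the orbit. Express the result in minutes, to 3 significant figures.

r = 85000 km = 8.500×10⁷ m.
Kepler's third law: T = 2π√(r³/μ) = 2π√((8.500×10⁷)³ / 1.267×10¹⁷).
r³/μ = 4.847×10⁶ s², so T = 2π × 2.202×10³ = 1.383×10⁴ s.
Converting: 1.383×10⁴ s ÷ 60.00 = 230.6 minutes.

T ≈ 231 minutes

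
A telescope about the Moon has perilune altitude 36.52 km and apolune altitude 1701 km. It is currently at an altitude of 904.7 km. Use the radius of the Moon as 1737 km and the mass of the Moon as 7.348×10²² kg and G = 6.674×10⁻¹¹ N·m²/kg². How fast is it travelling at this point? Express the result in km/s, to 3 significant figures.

μ = GM = 6.674×10⁻¹¹ × 7.348×10²² = 4.904×10¹² m³/s².
r_p = 1737 + 36.52 = 1773.5 km = 1.7735×10⁶ m.
r_a = 1737 + 1701 = 3438.0 km = 3.4380×10⁶ m.
r = 1737 + 904.7 = 2641.7 km = 2.642×10⁶ m.
Semi-major axis a = (r_p + r_a)/2 = 2605.8 km = 2.606×10⁶ m.
Vis-viva: v² = μ(2/r − 1/a) = 4.904×10¹² × (7.571×10⁻⁷ − 3.838×10⁻⁷) = 1.831×10⁶ m²/s².
v = 1353 m/s = 1.353 km/s.

v ≈ 1.35 km/s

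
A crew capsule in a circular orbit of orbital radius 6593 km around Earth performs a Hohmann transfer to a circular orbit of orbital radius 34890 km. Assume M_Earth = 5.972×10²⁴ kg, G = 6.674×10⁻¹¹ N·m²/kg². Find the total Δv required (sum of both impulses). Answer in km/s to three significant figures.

Δv_total ≈ 3.78 km/s

μ = GM = 6.674×10⁻¹¹ × 5.972×10²⁴ = 3.986×10¹⁴ m³/s².
r₁ = 6593 km = 6.593×10⁶ m.
r₂ = 34890 km = 3.489×10⁷ m.
Transfer ellipse a_t = (r₁ + r₂)/2 = 2.074×10⁷ m.
At r₁: circular v_c1 = √(μ/r₁) = 7775 m/s; transfer-perigee v_p = √[μ(2/r₁ − 1/a_t)] = 10080 m/s.
Δv₁ = v_p − v_c1 = 2309 m/s.
At r₂: circular v_c2 = √(μ/r₂) = 3380 m/s; transfer-apogee v_a = √[μ(2/r₂ − 1/a_t)] = 1906 m/s.
Δv₂ = v_c2 − v_a = 1474 m/s.
Total Δv = Δv₁ + Δv₂ = 3783 m/s = 3.783 km/s.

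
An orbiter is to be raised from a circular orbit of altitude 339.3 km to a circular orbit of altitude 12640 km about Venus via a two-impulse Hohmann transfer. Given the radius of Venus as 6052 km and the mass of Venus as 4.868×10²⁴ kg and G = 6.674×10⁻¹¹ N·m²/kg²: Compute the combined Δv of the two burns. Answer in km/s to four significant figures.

μ = GM = 6.674×10⁻¹¹ × 4.868×10²⁴ = 3.249×10¹⁴ m³/s².
r₁ = 6052 + 339.3 = 6391.3 km = 6.3913×10⁶ m.
r₂ = 6052 + 12640 = 18692 km = 1.8692×10⁷ m.
Transfer ellipse a_t = (r₁ + r₂)/2 = 1.254×10⁷ m.
At r₁: circular v_c1 = √(μ/r₁) = 7130 m/s; transfer-periapsis v_p = √[μ(2/r₁ − 1/a_t)] = 8704 m/s.
Δv₁ = v_p − v_c1 = 1574 m/s.
At r₂: circular v_c2 = √(μ/r₂) = 4169 m/s; transfer-apoapsis v_a = √[μ(2/r₂ − 1/a_t)] = 2976 m/s.
Δv₂ = v_c2 − v_a = 1193 m/s.
Total Δv = Δv₁ + Δv₂ = 2767 m/s = 2.767 km/s.

Δv_total ≈ 2.767 km/s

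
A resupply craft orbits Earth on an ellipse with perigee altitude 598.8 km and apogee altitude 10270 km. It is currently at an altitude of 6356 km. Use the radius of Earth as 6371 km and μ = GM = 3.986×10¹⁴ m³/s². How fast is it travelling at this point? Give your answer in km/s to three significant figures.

r_p = 6371 + 598.8 = 6969.8 km = 6.9698×10⁶ m.
r_a = 6371 + 10270 = 16641 km = 1.6641×10⁷ m.
r = 6371 + 6356 = 12727 km = 1.273×10⁷ m.
Semi-major axis a = (r_p + r_a)/2 = 11805 km = 1.181×10⁷ m.
Vis-viva: v² = μ(2/r − 1/a) = 3.986×10¹⁴ × (1.571×10⁻⁷ − 8.471×10⁻⁸) = 2.887×10⁷ m²/s².
v = 5373 m/s = 5.373 km/s.

v ≈ 5.37 km/s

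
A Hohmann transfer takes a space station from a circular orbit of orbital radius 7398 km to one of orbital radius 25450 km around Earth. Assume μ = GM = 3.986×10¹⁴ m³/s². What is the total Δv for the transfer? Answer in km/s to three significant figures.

Δv_total ≈ 3.10 km/s

r₁ = 7398 km = 7.398×10⁶ m.
r₂ = 25450 km = 2.545×10⁷ m.
Transfer ellipse a_t = (r₁ + r₂)/2 = 1.642×10⁷ m.
At r₁: circular v_c1 = √(μ/r₁) = 7340 m/s; transfer-perigee v_p = √[μ(2/r₁ − 1/a_t)] = 9137 m/s.
Δv₁ = v_p − v_c1 = 1797 m/s.
At r₂: circular v_c2 = √(μ/r₂) = 3958 m/s; transfer-apogee v_a = √[μ(2/r₂ − 1/a_t)] = 2656 m/s.
Δv₂ = v_c2 − v_a = 1301 m/s.
Total Δv = Δv₁ + Δv₂ = 3098 m/s = 3.098 km/s.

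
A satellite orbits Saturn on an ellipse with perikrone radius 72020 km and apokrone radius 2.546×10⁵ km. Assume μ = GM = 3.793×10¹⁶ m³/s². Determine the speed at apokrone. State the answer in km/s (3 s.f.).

Semi-major axis a = (r_p + r_a)/2 = 1.6331×10⁵ km = 1.633×10⁸ m.
Vis-viva: v² = μ(2/r − 1/a) = 3.793×10¹⁶ × (7.855×10⁻⁹ − 6.123×10⁻⁹) = 6.570×10⁷ m²/s².
v = 8106 m/s = 8.106 km/s.

v ≈ 8.11 km/s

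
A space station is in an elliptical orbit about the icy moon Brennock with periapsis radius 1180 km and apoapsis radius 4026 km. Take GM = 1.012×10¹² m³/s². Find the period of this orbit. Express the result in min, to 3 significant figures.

Semi-major axis a = (r_p + r_a)/2 = (1180.0 + 4026.0)/2 = 2603.0 km = 2.603×10⁶ m.
By Kepler's third law T = 2π√(a³/μ) = 2π × 4.175×10³ = 2.623×10⁴ s.
= 437.2 min.

T ≈ 437 min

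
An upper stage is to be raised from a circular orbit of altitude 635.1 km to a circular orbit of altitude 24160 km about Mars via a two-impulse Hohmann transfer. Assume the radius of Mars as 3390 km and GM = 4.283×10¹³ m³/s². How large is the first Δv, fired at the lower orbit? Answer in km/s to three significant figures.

r₁ = 3390 + 635.1 = 4025.1 km = 4.0251×10⁶ m.
r₂ = 3390 + 24160 = 27550 km = 2.7550×10⁷ m.
Transfer ellipse a_t = (r₁ + r₂)/2 = 1.579×10⁷ m.
At r₁: circular v_c1 = √(μ/r₁) = 3262 m/s; transfer-periapsis v_p = √[μ(2/r₁ − 1/a_t)] = 4309 m/s.
Δv₁ = v_p − v_c1 = 1047 m/s.
= 1.047 km/s.

Δv ≈ 1.05 km/s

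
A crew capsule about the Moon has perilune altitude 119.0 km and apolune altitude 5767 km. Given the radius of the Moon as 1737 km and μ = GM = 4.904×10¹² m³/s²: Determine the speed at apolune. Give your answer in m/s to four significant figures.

r_p = 1737 + 119.0 = 1856.0 km = 1.8560×10⁶ m.
r_a = 1737 + 5767 = 7504.0 km = 7.5040×10⁶ m.
Semi-major axis a = (r_p + r_a)/2 = 4680.0 km = 4.680×10⁶ m.
Vis-viva: v² = μ(2/r − 1/a) = 4.904×10¹² × (2.665×10⁻⁷ − 2.137×10⁻⁷) = 2.592×10⁵ m²/s².
v = 509.1 m/s.

v ≈ 509.1 m/s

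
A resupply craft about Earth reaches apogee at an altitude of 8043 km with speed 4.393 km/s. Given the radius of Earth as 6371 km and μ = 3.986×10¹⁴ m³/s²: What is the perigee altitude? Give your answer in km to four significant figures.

perigee altitude ≈ 1354 km

r_a = 6371 + 8043 = 14414 km = 1.441×10⁷ m.
Specific energy ε = v²/2 − μ/r = -1.800×10⁷ J/kg, so a = −μ/(2ε) = 1.107×10⁷ m.
The apsides satisfy r_p + r_a = 2a, so the perigee radius is 2a − r_a = 7.725×10⁶ m = 7725.0 km.
Perigee altitude = 7725.0 − 6371 = 1354.0 km.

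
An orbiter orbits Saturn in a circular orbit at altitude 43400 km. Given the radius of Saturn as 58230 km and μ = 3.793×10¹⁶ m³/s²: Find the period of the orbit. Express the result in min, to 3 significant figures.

T ≈ 551 min

r = 58230 + 43400 = 101630 km = 1.0163×10⁸ m.
Kepler's third law: T = 2π√(r³/μ) = 2π√((1.016×10⁸)³ / 3.793×10¹⁶).
r³/μ = 2.767×10⁷ s², so T = 2π × 5.261×10³ = 3.305×10⁴ s.
Converting: 3.305×10⁴ s ÷ 60.00 = 550.9 min.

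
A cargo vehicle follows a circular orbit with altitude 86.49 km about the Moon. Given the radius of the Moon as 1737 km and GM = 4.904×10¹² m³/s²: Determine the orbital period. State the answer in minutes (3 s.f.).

r = 1737 + 86.49 = 1823.5 km = 1.8235×10⁶ m.
Kepler's third law: T = 2π√(r³/μ) = 2π√((1.823×10⁶)³ / 4.904×10¹²).
r³/μ = 1.236×10⁶ s², so T = 2π × 1.112×10³ = 6.987×10³ s.
Converting: 6.987×10³ s ÷ 60.00 = 116.4 minutes.

T ≈ 116 minutes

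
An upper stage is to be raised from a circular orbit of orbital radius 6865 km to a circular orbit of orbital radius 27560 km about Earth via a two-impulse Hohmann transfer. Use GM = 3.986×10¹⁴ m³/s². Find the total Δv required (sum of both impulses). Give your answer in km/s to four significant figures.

Δv_total ≈ 3.423 km/s

r₁ = 6865 km = 6.865×10⁶ m.
r₂ = 27560 km = 2.756×10⁷ m.
Transfer ellipse a_t = (r₁ + r₂)/2 = 1.721×10⁷ m.
At r₁: circular v_c1 = √(μ/r₁) = 7620 m/s; transfer-perigee v_p = √[μ(2/r₁ − 1/a_t)] = 9642 m/s.
Δv₁ = v_p − v_c1 = 2022 m/s.
At r₂: circular v_c2 = √(μ/r₂) = 3803 m/s; transfer-apogee v_a = √[μ(2/r₂ − 1/a_t)] = 2402 m/s.
Δv₂ = v_c2 − v_a = 1401 m/s.
Total Δv = Δv₁ + Δv₂ = 3423 m/s = 3.423 km/s.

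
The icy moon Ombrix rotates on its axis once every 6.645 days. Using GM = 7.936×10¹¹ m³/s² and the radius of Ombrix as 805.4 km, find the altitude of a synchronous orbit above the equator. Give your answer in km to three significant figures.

h_sync ≈ 18000 km

T = 6.645 days = 5.741×10⁵ s.
A synchronous orbit has period T, so by Kepler's third law a = (μT²/4π²)^(1/3).
μT²/4π² = 7.936×10¹¹ × (5.741×10⁵)² / 39.48 = 6.626×10²¹ m³.
a = 1.878×10⁷ m = 18782 km.
Altitude h = a − R = 18782 − 805.4 = 17977 km.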